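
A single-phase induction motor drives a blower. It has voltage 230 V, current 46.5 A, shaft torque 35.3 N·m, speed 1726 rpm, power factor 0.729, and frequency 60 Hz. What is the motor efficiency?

81.8 %

ω = 2π × 1726/60 = 180.7 rad/s; P_out = τω = 35.3 × 180.7 = 6379 W
P_in = V·I·cosφ = 230 × 46.5 × 0.729 = 7797 W
η = P_out / P_in = 6379 / 7797 = 0.818 = 81.8%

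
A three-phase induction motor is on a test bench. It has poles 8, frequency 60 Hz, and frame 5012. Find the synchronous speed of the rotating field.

n_s = 120f/p = 120×60/8 = 900 rpm

900 rpm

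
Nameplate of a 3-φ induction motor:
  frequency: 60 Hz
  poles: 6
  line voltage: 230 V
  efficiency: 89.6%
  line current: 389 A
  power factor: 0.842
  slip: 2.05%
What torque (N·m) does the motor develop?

P_in = √3·V·I·cosφ = 1.732 × 230 × 389 × 0.842 = 130478 W
P_out = η·P_in = 0.896 × 130478 = 116908 W
n_s = 120×60/6 = 1200 rpm; n = 1200×(1−0.0205) = 1175 rpm
ω = 2π×1175/60 = 123 rad/s
τ = P_out/ω = 116908/123 = 950 N·m

950 N·m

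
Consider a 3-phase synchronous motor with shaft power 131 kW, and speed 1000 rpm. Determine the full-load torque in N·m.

ω = 2π × 1000/60 = 104.7 rad/s
τ = P/ω = 131000/104.7 = 1250 N·m

1250 N·m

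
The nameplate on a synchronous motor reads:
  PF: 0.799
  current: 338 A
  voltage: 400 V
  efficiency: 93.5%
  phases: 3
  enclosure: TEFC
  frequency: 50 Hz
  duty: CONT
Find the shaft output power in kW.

P_in = √3·V·I·cosφ = 1.732 × 400 × 338 × 0.799 = 187099 W
P_out = η·P_in = 0.935 × 187099 = 174938 W

175 kW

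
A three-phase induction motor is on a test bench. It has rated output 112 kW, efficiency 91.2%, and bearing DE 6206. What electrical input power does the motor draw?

P_out = 112000 W
P_in = P_out/η = 112000/0.912 = 122807 W = 123 kW

123 kW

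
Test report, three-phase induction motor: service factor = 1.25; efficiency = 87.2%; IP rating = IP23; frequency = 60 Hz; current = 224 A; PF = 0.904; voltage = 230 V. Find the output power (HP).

94.3 HP

P_in = √3·V·I·cosφ = 1.732 × 230 × 224 × 0.904 = 80666 W
P_out = η·P_in = 0.872 × 80666 = 70341 W
= 70341/746 = 94.3 HP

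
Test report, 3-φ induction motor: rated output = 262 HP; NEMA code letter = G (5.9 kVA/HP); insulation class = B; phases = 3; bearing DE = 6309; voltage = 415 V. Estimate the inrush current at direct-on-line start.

2150 A

S_LR = 5.9 × 262 = 1545.8 kVA
I_LR = S_LR/(√3·V_L) = 1545800/(1.732×415) = 2150 A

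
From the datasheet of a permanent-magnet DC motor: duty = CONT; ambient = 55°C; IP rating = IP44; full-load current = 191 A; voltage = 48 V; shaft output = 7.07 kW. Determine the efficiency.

P_out = 7.07 kW = 7070 W
P_in = V·I = 48 × 191 = 9168 W
η = P_out / P_in = 7070 / 9168 = 0.771 = 77.1%

77.1 %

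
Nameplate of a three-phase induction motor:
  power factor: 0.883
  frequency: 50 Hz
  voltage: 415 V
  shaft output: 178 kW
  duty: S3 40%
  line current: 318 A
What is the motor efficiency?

P_out = 178 kW = 178000 W
P_in = √3·V_L·I_L·cosφ = 1.732 × 415 × 318 × 0.883 = 201829 W
η = P_out / P_in = 178000 / 201829 = 0.882 = 88.2%

88.2 %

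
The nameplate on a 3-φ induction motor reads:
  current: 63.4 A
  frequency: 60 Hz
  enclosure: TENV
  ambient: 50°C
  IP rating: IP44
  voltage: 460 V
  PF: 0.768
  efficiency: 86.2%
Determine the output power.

33.4 kW

P_in = √3·V·I·cosφ = 1.732 × 460 × 63.4 × 0.768 = 38793 W
P_out = η·P_in = 0.862 × 38793 = 33440 W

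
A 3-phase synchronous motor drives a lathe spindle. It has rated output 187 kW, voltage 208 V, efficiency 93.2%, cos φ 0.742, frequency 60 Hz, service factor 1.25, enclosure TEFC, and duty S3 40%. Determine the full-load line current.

P_out = 187 kW = 187000 W
P_in = P_out / η = 187000 / 0.932 = 200644 W
I_L = P_in / (√3·V_L·cosφ) = 200644 / (1.732 × 208 × 0.742) = 751 A

751 A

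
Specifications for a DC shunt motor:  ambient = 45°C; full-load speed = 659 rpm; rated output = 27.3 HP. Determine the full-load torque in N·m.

295 N·m

P_out = 27.3 × 746 = 20366 W
ω = 2π × 659/60 = 69.01 rad/s
τ = P_out/ω = 20366/69.01 = 295 N·m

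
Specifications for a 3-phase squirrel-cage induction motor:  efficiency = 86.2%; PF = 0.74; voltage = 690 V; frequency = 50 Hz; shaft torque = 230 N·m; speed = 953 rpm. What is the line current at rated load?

ω = 2π×953/60 = 99.8 rad/s; P_out = τω = 230 × 99.8 = 22954 W
P_in = P_out / η = 22954 / 0.862 = 26629 W
I_L = P_in / (√3·V_L·cosφ) = 26629 / (1.732 × 690 × 0.74) = 30.1 A

30.1 A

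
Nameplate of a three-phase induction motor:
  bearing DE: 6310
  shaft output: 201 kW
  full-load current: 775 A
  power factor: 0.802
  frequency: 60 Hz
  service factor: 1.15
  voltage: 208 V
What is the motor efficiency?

P_out = 201 kW = 201000 W
P_in = √3·V_L·I_L·cosφ = 1.732 × 208 × 775 × 0.802 = 223917 W
η = P_out / P_in = 201000 / 223917 = 0.898 = 89.8%

89.8 %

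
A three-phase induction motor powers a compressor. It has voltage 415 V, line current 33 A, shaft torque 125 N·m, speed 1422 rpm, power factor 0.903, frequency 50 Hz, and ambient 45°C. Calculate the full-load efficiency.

ω = 2π × 1422/60 = 148.9 rad/s; P_out = τω = 125 × 148.9 = 18613 W
P_in = √3·V_L·I_L·cosφ = 1.732 × 415 × 33 × 0.903 = 21419 W
η = P_out / P_in = 18613 / 21419 = 0.869 = 86.9%

86.9 %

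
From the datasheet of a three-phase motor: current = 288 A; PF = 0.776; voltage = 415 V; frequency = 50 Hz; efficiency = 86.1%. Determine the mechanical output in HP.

P_in = √3·V·I·cosφ = 1.732 × 415 × 288 × 0.776 = 160639 W
P_out = η·P_in = 0.861 × 160639 = 138310 W
= 138310/746 = 185 HP

185 HP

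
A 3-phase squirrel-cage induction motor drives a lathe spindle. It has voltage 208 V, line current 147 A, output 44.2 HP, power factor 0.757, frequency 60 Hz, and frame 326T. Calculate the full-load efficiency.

82.2 %

P_out = 44.2 × 746 = 32973 W
P_in = √3·V_L·I_L·cosφ = 1.732 × 208 × 147 × 0.757 = 40089 W
η = P_out / P_in = 32973 / 40089 = 0.822 = 82.2%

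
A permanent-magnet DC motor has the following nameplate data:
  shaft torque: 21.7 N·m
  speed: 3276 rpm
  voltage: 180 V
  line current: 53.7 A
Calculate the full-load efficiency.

77.0 %

ω = 2π × 3276/60 = 343.1 rad/s; P_out = τω = 21.7 × 343.1 = 7445 W
P_in = V·I = 180 × 53.7 = 9666 W
η = P_out / P_in = 7445 / 9666 = 0.770 = 77.0%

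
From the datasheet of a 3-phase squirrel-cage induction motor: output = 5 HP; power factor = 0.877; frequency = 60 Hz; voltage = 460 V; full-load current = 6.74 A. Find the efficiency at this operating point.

P_out = 5 × 746 = 3730 W
P_in = √3·V_L·I_L·cosφ = 1.732 × 460 × 6.74 × 0.877 = 4709 W
η = P_out / P_in = 3730 / 4709 = 0.792 = 79.2%

79.2 %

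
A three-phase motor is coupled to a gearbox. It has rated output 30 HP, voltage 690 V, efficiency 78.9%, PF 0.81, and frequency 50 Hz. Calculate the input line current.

P_out = 30 × 746 = 22380 W
P_in = P_out / η = 22380 / 0.789 = 28365 W
I_L = P_in / (√3·V_L·cosφ) = 28365 / (1.732 × 690 × 0.81) = 29.3 A

29.3 A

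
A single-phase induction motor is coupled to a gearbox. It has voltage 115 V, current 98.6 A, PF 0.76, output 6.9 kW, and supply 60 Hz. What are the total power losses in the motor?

P_in = V·I·cosφ = 115×98.6×0.76 = 8618 W
P_out = 6900 W
Losses = P_in − P_out = 8618 − 6900 = 1718 W

1720 W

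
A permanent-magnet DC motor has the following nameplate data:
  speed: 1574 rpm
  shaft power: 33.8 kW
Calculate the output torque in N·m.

ω = 2π × 1574/60 = 164.8 rad/s
τ = P/ω = 33800/164.8 = 205 N·m

205 N·m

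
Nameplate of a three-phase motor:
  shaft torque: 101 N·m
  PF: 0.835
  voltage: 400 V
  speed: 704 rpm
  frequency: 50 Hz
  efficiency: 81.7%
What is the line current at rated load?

15.8 A

ω = 2π×704/60 = 73.72 rad/s; P_out = τω = 101 × 73.72 = 7446 W
P_in = P_out / η = 7446 / 0.817 = 9114 W
I_L = P_in / (√3·V_L·cosφ) = 9114 / (1.732 × 400 × 0.835) = 15.8 A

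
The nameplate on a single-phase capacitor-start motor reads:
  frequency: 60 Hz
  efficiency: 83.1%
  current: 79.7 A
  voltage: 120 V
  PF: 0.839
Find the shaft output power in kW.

P_in = V·I·cosφ = 120 × 79.7 × 0.839 = 8024 W
P_out = η·P_in = 0.831 × 8024 = 6668 W

6.67 kW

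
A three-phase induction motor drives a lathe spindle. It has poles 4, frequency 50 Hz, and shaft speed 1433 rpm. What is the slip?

4.5 %

n_s = 120f/p = 120×50/4 = 1500 rpm
s = (n_s − n)/n_s = (1500 − 1433)/1500 = 0.0447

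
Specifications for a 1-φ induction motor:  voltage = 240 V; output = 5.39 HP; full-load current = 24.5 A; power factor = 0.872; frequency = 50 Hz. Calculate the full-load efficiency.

P_out = 5.39 × 746 = 4021 W
P_in = V·I·cosφ = 240 × 24.5 × 0.872 = 5127 W
η = P_out / P_in = 4021 / 5127 = 0.784 = 78.4%

78.4 %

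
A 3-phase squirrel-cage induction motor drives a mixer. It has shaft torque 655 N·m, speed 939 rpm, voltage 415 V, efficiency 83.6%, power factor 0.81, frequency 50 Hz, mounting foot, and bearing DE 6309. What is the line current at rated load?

ω = 2π×939/60 = 98.33 rad/s; P_out = τω = 655 × 98.33 = 64406 W
P_in = P_out / η = 64406 / 0.836 = 77041 W
I_L = P_in / (√3·V_L·cosφ) = 77041 / (1.732 × 415 × 0.81) = 132 A

132 A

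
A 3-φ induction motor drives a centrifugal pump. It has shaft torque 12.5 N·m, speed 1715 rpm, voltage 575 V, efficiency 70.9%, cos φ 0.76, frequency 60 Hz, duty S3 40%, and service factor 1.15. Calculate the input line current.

4.18 A

ω = 2π×1715/60 = 179.6 rad/s; P_out = τω = 12.5 × 179.6 = 2245 W
P_in = P_out / η = 2245 / 0.709 = 3166 W
I_L = P_in / (√3·V_L·cosφ) = 3166 / (1.732 × 575 × 0.76) = 4.18 A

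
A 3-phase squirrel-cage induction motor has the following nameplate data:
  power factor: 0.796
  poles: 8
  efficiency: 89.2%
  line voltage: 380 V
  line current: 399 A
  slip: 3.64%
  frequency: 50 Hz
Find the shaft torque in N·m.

P_in = √3·V·I·cosφ = 1.732 × 380 × 399 × 0.796 = 209034 W
P_out = η·P_in = 0.892 × 209034 = 186458 W
n_s = 120×50/8 = 750 rpm; n = 750×(1−0.0364) = 723 rpm
ω = 2π×723/60 = 75.71 rad/s
τ = P_out/ω = 186458/75.71 = 2460 N·m

2460 N·m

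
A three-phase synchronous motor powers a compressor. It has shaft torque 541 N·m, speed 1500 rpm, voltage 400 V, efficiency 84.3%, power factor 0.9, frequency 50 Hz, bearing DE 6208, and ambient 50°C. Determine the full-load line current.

ω = 2π×1500/60 = 157.1 rad/s; P_out = τω = 541 × 157.1 = 84991 W
P_in = P_out / η = 84991 / 0.843 = 100820 W
I_L = P_in / (√3·V_L·cosφ) = 100820 / (1.732 × 400 × 0.9) = 162 A

162 A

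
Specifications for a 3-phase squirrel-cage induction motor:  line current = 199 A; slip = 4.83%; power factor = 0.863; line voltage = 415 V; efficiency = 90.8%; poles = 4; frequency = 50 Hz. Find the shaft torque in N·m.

750 N·m

P_in = √3·V·I·cosφ = 1.732 × 415 × 199 × 0.863 = 123441 W
P_out = η·P_in = 0.908 × 123441 = 112084 W
n_s = 120×50/4 = 1500 rpm; n = 1500×(1−0.0483) = 1428 rpm
ω = 2π×1428/60 = 149.5 rad/s
τ = P_out/ω = 112084/149.5 = 750 N·m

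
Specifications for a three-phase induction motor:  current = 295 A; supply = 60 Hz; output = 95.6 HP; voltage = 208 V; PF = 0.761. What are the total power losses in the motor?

P_in = √3·V·I·cosφ = 1.732×208×295×0.761 = 80876 W
P_out = 95.6×746 = 71318 W
Losses = P_in − P_out = 80876 − 71318 = 9558 W

9.56 kW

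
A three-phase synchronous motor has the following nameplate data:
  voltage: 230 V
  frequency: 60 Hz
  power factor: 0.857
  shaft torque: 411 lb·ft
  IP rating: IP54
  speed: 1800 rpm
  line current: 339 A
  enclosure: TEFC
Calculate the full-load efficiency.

90.8 %

τ = 411 lb·ft × 1.356 = 557.3 N·m
ω = 2π × 1800/60 = 188.5 rad/s; P_out = τω = 557.3 × 188.5 = 105051 W
P_in = √3·V_L·I_L·cosφ = 1.732 × 230 × 339 × 0.857 = 115733 W
η = P_out / P_in = 105051 / 115733 = 0.908 = 90.8%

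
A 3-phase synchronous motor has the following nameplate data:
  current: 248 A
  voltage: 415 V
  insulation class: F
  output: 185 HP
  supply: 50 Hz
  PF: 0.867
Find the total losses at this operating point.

P_in = √3·V·I·cosφ = 1.732×415×248×0.867 = 154549 W
P_out = 185×746 = 138010 W
Losses = P_in − P_out = 154549 − 138010 = 16539 W

16500 W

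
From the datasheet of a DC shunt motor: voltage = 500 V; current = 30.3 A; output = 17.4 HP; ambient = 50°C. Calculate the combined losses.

2170 W

P_in = V·I = 500×30.3 = 15150 W
P_out = 17.4×746 = 12980 W
Losses = P_in − P_out = 15150 − 12980 = 2170 W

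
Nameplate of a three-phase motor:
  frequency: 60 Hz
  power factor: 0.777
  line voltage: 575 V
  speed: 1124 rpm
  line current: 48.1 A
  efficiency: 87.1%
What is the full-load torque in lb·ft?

203 lb·ft

P_in = √3·V·I·cosφ = 1.732 × 575 × 48.1 × 0.777 = 37220 W
P_out = η·P_in = 0.871 × 37220 = 32419 W
n = 1124 rpm
ω = 2π×1124/60 = 117.7 rad/s
τ = P_out/ω = 32419/117.7 = 275.4 N·m
In lb·ft: 275.4/1.356 = 203 lb·ft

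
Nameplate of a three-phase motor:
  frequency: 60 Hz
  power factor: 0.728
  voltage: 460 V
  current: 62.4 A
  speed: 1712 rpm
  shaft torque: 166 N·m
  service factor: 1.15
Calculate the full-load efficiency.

ω = 2π × 1712/60 = 179.3 rad/s; P_out = τω = 166 × 179.3 = 29764 W
P_in = √3·V_L·I_L·cosφ = 1.732 × 460 × 62.4 × 0.728 = 36193 W
η = P_out / P_in = 29764 / 36193 = 0.822 = 82.2%

82.2 %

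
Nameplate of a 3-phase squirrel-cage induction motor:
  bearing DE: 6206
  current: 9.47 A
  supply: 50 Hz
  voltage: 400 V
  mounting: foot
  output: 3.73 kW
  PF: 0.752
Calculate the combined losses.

P_in = √3·V·I·cosφ = 1.732×400×9.47×0.752 = 4934 W
P_out = 3730 W
Losses = P_in − P_out = 4934 − 3730 = 1204 W

1.2 kW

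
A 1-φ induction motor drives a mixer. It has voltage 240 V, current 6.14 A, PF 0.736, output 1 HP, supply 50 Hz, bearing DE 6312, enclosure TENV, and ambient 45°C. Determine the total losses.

339 W

P_in = V·I·cosφ = 240×6.14×0.736 = 1085 W
P_out = 1×746 = 746 W
Losses = P_in − P_out = 1085 − 746 = 339 W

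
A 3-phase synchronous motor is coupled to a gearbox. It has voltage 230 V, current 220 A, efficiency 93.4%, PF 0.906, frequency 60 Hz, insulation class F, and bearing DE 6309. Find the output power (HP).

P_in = √3·V·I·cosφ = 1.732 × 230 × 220 × 0.906 = 79401 W
P_out = η·P_in = 0.934 × 79401 = 74161 W
= 74161/746 = 99.4 HP

99.4 HP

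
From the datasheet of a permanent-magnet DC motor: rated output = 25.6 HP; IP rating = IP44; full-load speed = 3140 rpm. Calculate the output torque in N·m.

58.1 N·m

P_out = 25.6 × 746 = 19098 W
ω = 2π × 3140/60 = 328.8 rad/s
τ = P_out/ω = 19098/328.8 = 58.1 N·m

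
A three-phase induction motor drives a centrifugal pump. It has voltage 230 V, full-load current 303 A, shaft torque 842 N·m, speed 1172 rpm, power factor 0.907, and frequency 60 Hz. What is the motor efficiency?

ω = 2π × 1172/60 = 122.7 rad/s; P_out = τω = 842 × 122.7 = 103313 W
P_in = √3·V_L·I_L·cosφ = 1.732 × 230 × 303 × 0.907 = 109478 W
η = P_out / P_in = 103313 / 109478 = 0.944 = 94.4%

94.4 %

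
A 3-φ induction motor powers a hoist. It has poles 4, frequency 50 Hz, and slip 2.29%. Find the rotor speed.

n_s = 120f/p = 120×50/4 = 1500 rpm
n = n_s(1 − s) = 1500 × (1 − 0.0229) = 1466 rpm

1466 rpm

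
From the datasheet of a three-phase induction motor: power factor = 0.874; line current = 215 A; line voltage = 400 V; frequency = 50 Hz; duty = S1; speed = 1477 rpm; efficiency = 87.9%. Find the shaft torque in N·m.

740 N·m

P_in = √3·V·I·cosφ = 1.732 × 400 × 215 × 0.874 = 130184 W
P_out = η·P_in = 0.879 × 130184 = 114432 W
n = 1477 rpm
ω = 2π×1477/60 = 154.7 rad/s
τ = P_out/ω = 114432/154.7 = 740 N·m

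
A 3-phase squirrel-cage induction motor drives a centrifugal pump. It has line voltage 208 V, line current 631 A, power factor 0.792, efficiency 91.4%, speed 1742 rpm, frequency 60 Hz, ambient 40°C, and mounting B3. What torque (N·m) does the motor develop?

902 N·m

P_in = √3·V·I·cosφ = 1.732 × 208 × 631 × 0.792 = 180039 W
P_out = η·P_in = 0.914 × 180039 = 164556 W
n = 1742 rpm
ω = 2π×1742/60 = 182.4 rad/s
τ = P_out/ω = 164556/182.4 = 902 N·m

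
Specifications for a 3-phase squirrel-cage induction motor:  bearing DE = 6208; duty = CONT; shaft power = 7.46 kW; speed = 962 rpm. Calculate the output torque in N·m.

74.1 N·m

ω = 2π × 962/60 = 100.7 rad/s
τ = P/ω = 7460/100.7 = 74.1 N·m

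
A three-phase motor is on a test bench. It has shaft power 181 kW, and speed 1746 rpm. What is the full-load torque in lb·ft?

730 lb·ft

ω = 2π × 1746/60 = 182.8 rad/s
τ = P/ω = 181000/182.8 = 990.2 N·m
In lb·ft: 990.2/1.356 = 730 lb·ft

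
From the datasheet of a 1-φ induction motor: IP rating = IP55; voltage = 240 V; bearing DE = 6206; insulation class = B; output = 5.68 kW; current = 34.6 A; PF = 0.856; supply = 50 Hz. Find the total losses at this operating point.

P_in = V·I·cosφ = 240×34.6×0.856 = 7108 W
P_out = 5680 W
Losses = P_in − P_out = 7108 − 5680 = 1428 W

1430 W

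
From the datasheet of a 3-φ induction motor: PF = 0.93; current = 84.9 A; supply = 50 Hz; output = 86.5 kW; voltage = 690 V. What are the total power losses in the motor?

P_in = √3·V·I·cosφ = 1.732×690×84.9×0.93 = 94360 W
P_out = 86500 W
Losses = P_in − P_out = 94360 − 86500 = 7860 W

7860 W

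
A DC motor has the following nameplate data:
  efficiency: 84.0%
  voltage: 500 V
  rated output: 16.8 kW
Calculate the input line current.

P_out = 16.8 kW = 16800 W
P_in = P_out / η = 16800 / 0.840 = 20000 W
I = P_in / V = 20000 / 500 = 40 A

40 A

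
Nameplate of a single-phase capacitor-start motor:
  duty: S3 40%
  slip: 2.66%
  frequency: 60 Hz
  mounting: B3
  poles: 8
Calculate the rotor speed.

876 rpm

n_s = 120f/p = 120×60/8 = 900 rpm
n = n_s(1 − s) = 900 × (1 − 0.0266) = 876 rpm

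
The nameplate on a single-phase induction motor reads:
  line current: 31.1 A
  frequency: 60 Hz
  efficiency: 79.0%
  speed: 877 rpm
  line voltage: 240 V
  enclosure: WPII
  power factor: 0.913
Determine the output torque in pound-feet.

43.2 lb·ft

P_in = V·I·cosφ = 240 × 31.1 × 0.913 = 6815 W
P_out = η·P_in = 0.79 × 6815 = 5384 W
n = 877 rpm
ω = 2π×877/60 = 91.84 rad/s
τ = P_out/ω = 5384/91.84 = 58.62 N·m
In lb·ft: 58.62/1.356 = 43.2 lb·ft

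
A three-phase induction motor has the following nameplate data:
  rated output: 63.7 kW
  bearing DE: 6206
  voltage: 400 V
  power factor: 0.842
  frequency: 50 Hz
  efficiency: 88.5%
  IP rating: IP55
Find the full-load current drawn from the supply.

123 A

P_out = 63.7 kW = 63700 W
P_in = P_out / η = 63700 / 0.885 = 71977 W
I_L = P_in / (√3·V_L·cosφ) = 71977 / (1.732 × 400 × 0.842) = 123 A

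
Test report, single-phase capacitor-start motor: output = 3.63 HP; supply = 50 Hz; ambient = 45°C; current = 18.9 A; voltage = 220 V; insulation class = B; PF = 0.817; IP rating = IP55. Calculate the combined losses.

689 W

P_in = V·I·cosφ = 220×18.9×0.817 = 3397 W
P_out = 3.63×746 = 2708 W
Losses = P_in − P_out = 3397 − 2708 = 689 W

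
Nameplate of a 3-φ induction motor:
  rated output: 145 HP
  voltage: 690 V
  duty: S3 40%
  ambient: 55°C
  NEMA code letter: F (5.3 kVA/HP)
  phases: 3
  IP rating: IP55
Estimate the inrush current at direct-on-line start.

643 A

S_LR = 5.3 × 145 = 768.5 kVA
I_LR = S_LR/(√3·V_L) = 768500/(1.732×690) = 643 A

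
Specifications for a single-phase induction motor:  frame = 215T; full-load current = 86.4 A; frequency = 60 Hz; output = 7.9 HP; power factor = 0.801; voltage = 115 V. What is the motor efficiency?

74.0 %

P_out = 7.9 × 746 = 5893 W
P_in = V·I·cosφ = 115 × 86.4 × 0.801 = 7959 W
η = P_out / P_in = 5893 / 7959 = 0.740 = 74.0%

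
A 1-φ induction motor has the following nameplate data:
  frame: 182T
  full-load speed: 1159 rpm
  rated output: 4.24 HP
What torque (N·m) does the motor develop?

26.1 N·m

P_out = 4.24 × 746 = 3163 W
ω = 2π × 1159/60 = 121.4 rad/s
τ = P_out/ω = 3163/121.4 = 26.1 N·m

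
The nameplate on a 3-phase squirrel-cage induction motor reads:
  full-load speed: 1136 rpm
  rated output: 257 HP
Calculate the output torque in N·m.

P_out = 257 × 746 = 191722 W
ω = 2π × 1136/60 = 119 rad/s
τ = P_out/ω = 191722/119 = 1610 N·m

1610 N·m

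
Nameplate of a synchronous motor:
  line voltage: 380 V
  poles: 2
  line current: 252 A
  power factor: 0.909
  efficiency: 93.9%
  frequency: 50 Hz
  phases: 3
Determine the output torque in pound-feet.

332 lb·ft

P_in = √3·V·I·cosφ = 1.732 × 380 × 252 × 0.909 = 150763 W
P_out = η·P_in = 0.939 × 150763 = 141566 W
n = n_s = 120×50/2 = 3000 rpm (synchronous)
ω = 2π×3000/60 = 314.2 rad/s
τ = P_out/ω = 141566/314.2 = 450.6 N·m
In lb·ft: 450.6/1.356 = 332 lb·ft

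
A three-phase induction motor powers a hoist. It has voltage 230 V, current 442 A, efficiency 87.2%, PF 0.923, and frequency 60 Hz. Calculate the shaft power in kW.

142 kW

P_in = √3·V·I·cosφ = 1.732 × 230 × 442 × 0.923 = 162517 W
P_out = η·P_in = 0.872 × 162517 = 141715 W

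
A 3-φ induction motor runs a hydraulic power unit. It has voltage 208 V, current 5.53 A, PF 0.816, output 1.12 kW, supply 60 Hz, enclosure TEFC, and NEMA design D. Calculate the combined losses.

506 W

P_in = √3·V·I·cosφ = 1.732×208×5.53×0.816 = 1626 W
P_out = 1120 W
Losses = P_in − P_out = 1626 − 1120 = 506 W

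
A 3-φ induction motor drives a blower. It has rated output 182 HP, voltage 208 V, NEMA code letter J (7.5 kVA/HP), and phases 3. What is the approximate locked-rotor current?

3790 A

S_LR = 7.5 × 182 = 1365 kVA
I_LR = S_LR/(√3·V_L) = 1365000/(1.732×208) = 3790 A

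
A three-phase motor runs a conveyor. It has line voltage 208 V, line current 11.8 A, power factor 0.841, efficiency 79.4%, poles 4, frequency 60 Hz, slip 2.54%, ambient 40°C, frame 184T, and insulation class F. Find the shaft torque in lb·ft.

P_in = √3·V·I·cosφ = 1.732 × 208 × 11.8 × 0.841 = 3575 W
P_out = η·P_in = 0.794 × 3575 = 2839 W
n_s = 120×60/4 = 1800 rpm; n = 1800×(1−0.0254) = 1754 rpm
ω = 2π×1754/60 = 183.7 rad/s
τ = P_out/ω = 2839/183.7 = 15.45 N·m
In lb·ft: 15.45/1.356 = 11.4 lb·ft

11.4 lb·ft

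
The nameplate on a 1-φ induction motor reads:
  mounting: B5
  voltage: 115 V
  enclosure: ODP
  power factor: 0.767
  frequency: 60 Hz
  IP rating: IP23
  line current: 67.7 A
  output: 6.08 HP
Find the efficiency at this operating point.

76.0 %

P_out = 6.08 × 746 = 4536 W
P_in = V·I·cosφ = 115 × 67.7 × 0.767 = 5971 W
η = P_out / P_in = 4536 / 5971 = 0.760 = 76.0%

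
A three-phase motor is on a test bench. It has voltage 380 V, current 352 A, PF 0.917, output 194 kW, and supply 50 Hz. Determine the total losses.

18.4 kW

P_in = √3·V·I·cosφ = 1.732×380×352×0.917 = 212444 W
P_out = 194000 W
Losses = P_in − P_out = 212444 − 194000 = 18444 W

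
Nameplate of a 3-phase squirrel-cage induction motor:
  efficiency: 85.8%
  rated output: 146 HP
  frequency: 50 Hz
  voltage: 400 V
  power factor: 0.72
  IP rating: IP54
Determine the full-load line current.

254 A

P_out = 146 × 746 = 108916 W
P_in = P_out / η = 108916 / 0.858 = 126942 W
I_L = P_in / (√3·V_L·cosφ) = 126942 / (1.732 × 400 × 0.72) = 254 A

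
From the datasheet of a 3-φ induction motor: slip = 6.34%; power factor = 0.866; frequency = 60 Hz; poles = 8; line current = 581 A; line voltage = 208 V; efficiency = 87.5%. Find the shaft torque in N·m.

1800 N·m

P_in = √3·V·I·cosφ = 1.732 × 208 × 581 × 0.866 = 181261 W
P_out = η·P_in = 0.875 × 181261 = 158603 W
n_s = 120×60/8 = 900 rpm; n = 900×(1−0.0634) = 843 rpm
ω = 2π×843/60 = 88.28 rad/s
τ = P_out/ω = 158603/88.28 = 1800 N·m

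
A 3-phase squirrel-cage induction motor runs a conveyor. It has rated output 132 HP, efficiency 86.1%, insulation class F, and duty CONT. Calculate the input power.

114 kW

P_out = 132 × 746 = 98472 W
P_in = P_out/η = 98472/0.861 = 114369 W = 114 kW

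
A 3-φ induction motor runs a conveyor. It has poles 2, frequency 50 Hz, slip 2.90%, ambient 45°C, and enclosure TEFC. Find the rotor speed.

n_s = 120f/p = 120×50/2 = 3000 rpm
n = n_s(1 − s) = 3000 × (1 − 0.029) = 2913 rpm

2913 rpm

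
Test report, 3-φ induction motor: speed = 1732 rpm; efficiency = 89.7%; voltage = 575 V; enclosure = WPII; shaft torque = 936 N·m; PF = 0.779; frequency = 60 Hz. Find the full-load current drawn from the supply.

244 A

ω = 2π×1732/60 = 181.4 rad/s; P_out = τω = 936 × 181.4 = 169790 W
P_in = P_out / η = 169790 / 0.897 = 189287 W
I_L = P_in / (√3·V_L·cosφ) = 189287 / (1.732 × 575 × 0.779) = 244 A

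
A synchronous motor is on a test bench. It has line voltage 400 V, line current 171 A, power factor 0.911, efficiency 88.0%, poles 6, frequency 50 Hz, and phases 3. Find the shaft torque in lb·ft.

669 lb·ft

P_in = √3·V·I·cosφ = 1.732 × 400 × 171 × 0.911 = 107925 W
P_out = η·P_in = 0.88 × 107925 = 94974 W
n = n_s = 120×50/6 = 1000 rpm (synchronous)
ω = 2π×1000/60 = 104.7 rad/s
τ = P_out/ω = 94974/104.7 = 907.1 N·m
In lb·ft: 907.1/1.356 = 669 lb·ft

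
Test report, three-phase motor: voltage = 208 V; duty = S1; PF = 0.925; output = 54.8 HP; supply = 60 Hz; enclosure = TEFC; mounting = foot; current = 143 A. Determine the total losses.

6770 W

P_in = √3·V·I·cosφ = 1.732×208×143×0.925 = 47653 W
P_out = 54.8×746 = 40881 W
Losses = P_in − P_out = 47653 − 40881 = 6772 W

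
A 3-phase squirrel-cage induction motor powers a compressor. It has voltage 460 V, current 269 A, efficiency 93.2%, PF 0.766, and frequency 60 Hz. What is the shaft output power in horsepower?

205 HP

P_in = √3·V·I·cosφ = 1.732 × 460 × 269 × 0.766 = 164167 W
P_out = η·P_in = 0.932 × 164167 = 153004 W
= 153004/746 = 205 HP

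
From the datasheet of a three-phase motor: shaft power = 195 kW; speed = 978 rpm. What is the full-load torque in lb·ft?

ω = 2π × 978/60 = 102.4 rad/s
τ = P/ω = 195000/102.4 = 1904 N·m
In lb·ft: 1904/1.356 = 1400 lb·ft

1400 lb·ft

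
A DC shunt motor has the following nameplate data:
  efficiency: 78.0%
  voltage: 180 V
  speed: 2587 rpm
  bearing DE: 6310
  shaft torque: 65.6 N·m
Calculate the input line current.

ω = 2π×2587/60 = 270.9 rad/s; P_out = τω = 65.6 × 270.9 = 17771 W
P_in = P_out / η = 17771 / 0.780 = 22783 W
I = P_in / V = 22783 / 180 = 127 A

127 A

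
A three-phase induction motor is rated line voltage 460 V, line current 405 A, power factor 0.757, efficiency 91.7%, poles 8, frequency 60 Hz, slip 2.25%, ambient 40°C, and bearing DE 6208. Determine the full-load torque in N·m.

2430 N·m

P_in = √3·V·I·cosφ = 1.732 × 460 × 405 × 0.757 = 244262 W
P_out = η·P_in = 0.917 × 244262 = 223988 W
n_s = 120×60/8 = 900 rpm; n = 900×(1−0.0225) = 880 rpm
ω = 2π×880/60 = 92.15 rad/s
τ = P_out/ω = 223988/92.15 = 2430 N·m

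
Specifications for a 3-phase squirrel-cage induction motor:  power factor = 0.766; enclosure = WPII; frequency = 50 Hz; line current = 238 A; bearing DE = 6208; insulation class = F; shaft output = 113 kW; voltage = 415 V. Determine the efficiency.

86.2 %

P_out = 113 kW = 113000 W
P_in = √3·V_L·I_L·cosφ = 1.732 × 415 × 238 × 0.766 = 131039 W
η = P_out / P_in = 113000 / 131039 = 0.862 = 86.2%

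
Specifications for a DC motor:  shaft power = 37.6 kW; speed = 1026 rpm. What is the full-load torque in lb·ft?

ω = 2π × 1026/60 = 107.4 rad/s
τ = P/ω = 37600/107.4 = 350.1 N·m
In lb·ft: 350.1/1.356 = 258 lb·ft

258 lb·ft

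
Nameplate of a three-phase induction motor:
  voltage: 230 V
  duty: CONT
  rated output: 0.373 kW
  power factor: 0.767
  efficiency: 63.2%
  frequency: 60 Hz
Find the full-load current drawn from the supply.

1.93 A

P_out = 0.373 kW = 373 W
P_in = P_out / η = 373 / 0.632 = 590 W
I_L = P_in / (√3·V_L·cosφ) = 590 / (1.732 × 230 × 0.767) = 1.93 A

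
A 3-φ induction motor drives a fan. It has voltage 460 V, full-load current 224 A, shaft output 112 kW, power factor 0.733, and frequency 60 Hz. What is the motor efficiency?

P_out = 112 kW = 112000 W
P_in = √3·V_L·I_L·cosφ = 1.732 × 460 × 224 × 0.733 = 130815 W
η = P_out / P_in = 112000 / 130815 = 0.856 = 85.6%

85.6 %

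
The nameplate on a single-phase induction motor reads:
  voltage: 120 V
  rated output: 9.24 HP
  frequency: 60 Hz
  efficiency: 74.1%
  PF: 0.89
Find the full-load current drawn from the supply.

P_out = 9.24 × 746 = 6893 W
P_in = P_out / η = 6893 / 0.741 = 9302 W
I = P_in / (V·cosφ) = 9302 / (120 × 0.89) = 87.1 A

87.1 A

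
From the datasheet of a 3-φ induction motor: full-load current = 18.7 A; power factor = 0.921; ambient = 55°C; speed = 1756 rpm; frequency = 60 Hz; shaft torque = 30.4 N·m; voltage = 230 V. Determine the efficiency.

81.5 %

ω = 2π × 1756/60 = 183.9 rad/s; P_out = τω = 30.4 × 183.9 = 5591 W
P_in = √3·V_L·I_L·cosφ = 1.732 × 230 × 18.7 × 0.921 = 6861 W
η = P_out / P_in = 5591 / 6861 = 0.815 = 81.5%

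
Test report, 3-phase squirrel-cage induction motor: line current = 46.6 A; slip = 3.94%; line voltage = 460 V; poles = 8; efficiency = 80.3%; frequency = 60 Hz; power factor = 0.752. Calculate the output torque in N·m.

P_in = √3·V·I·cosφ = 1.732 × 460 × 46.6 × 0.752 = 27920 W
P_out = η·P_in = 0.803 × 27920 = 22420 W
n_s = 120×60/8 = 900 rpm; n = 900×(1−0.0394) = 865 rpm
ω = 2π×865/60 = 90.58 rad/s
τ = P_out/ω = 22420/90.58 = 248 N·m

248 N·m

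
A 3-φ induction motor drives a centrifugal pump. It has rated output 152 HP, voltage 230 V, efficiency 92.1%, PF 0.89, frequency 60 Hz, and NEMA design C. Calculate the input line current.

347 A

P_out = 152 × 746 = 113392 W
P_in = P_out / η = 113392 / 0.921 = 123118 W
I_L = P_in / (√3·V_L·cosφ) = 123118 / (1.732 × 230 × 0.89) = 347 A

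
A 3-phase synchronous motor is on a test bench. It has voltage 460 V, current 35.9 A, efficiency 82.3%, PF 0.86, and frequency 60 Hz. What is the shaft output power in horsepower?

P_in = √3·V·I·cosφ = 1.732 × 460 × 35.9 × 0.86 = 24598 W
P_out = η·P_in = 0.823 × 24598 = 20244 W
= 20244/746 = 27.1 HP

27.1 HP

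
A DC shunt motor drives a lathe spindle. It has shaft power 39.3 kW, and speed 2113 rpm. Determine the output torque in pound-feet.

ω = 2π × 2113/60 = 221.3 rad/s
τ = P/ω = 39300/221.3 = 177.6 N·m
In lb·ft: 177.6/1.356 = 131 lb·ft

131 lb·ft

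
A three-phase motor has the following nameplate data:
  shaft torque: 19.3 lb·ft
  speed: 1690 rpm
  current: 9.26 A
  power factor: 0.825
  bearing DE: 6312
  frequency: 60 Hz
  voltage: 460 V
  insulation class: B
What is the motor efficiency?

76.1 %

τ = 19.3 lb·ft × 1.356 = 26.17 N·m
ω = 2π × 1690/60 = 177 rad/s; P_out = τω = 26.17 × 177 = 4632 W
P_in = √3·V_L·I_L·cosφ = 1.732 × 460 × 9.26 × 0.825 = 6087 W
η = P_out / P_in = 4632 / 6087 = 0.761 = 76.1%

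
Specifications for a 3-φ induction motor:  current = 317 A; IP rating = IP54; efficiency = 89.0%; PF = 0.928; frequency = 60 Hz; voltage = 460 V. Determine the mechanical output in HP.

P_in = √3·V·I·cosφ = 1.732 × 460 × 317 × 0.928 = 234376 W
P_out = η·P_in = 0.89 × 234376 = 208595 W
= 208595/746 = 280 HP

280 HP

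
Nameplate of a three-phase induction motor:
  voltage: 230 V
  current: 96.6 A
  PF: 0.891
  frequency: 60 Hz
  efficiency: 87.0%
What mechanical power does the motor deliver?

29.8 kW

P_in = √3·V·I·cosφ = 1.732 × 230 × 96.6 × 0.891 = 34287 W
P_out = η·P_in = 0.87 × 34287 = 29830 W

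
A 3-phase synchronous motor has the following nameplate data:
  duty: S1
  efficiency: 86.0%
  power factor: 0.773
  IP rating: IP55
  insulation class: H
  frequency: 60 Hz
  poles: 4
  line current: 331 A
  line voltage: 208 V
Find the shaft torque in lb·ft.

P_in = √3·V·I·cosφ = 1.732 × 208 × 331 × 0.773 = 92176 W
P_out = η·P_in = 0.86 × 92176 = 79271 W
n = n_s = 120×60/4 = 1800 rpm (synchronous)
ω = 2π×1800/60 = 188.5 rad/s
τ = P_out/ω = 79271/188.5 = 420.5 N·m
In lb·ft: 420.5/1.356 = 310 lb·ft

310 lb·ft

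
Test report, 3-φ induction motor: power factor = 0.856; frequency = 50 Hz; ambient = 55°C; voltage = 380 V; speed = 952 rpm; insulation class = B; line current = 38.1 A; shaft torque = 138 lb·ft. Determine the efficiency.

τ = 138 lb·ft × 1.356 = 187.1 N·m
ω = 2π × 952/60 = 99.69 rad/s; P_out = τω = 187.1 × 99.69 = 18652 W
P_in = √3·V_L·I_L·cosφ = 1.732 × 380 × 38.1 × 0.856 = 21465 W
η = P_out / P_in = 18652 / 21465 = 0.869 = 86.9%

86.9 %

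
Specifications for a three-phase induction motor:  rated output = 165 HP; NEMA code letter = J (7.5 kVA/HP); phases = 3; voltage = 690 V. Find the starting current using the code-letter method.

1040 A

S_LR = 7.5 × 165 = 1237.5 kVA
I_LR = S_LR/(√3·V_L) = 1237500/(1.732×690) = 1040 A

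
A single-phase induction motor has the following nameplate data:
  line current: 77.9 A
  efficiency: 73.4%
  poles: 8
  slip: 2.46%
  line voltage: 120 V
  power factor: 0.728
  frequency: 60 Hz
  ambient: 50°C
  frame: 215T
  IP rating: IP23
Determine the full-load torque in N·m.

P_in = V·I·cosφ = 120 × 77.9 × 0.728 = 6805 W
P_out = η·P_in = 0.734 × 6805 = 4995 W
n_s = 120×60/8 = 900 rpm; n = 900×(1−0.0246) = 878 rpm
ω = 2π×878/60 = 91.94 rad/s
τ = P_out/ω = 4995/91.94 = 54.3 N·m

54.3 N·m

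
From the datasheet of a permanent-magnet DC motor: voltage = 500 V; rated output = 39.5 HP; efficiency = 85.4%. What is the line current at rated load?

69 A

P_out = 39.5 × 746 = 29467 W
P_in = P_out / η = 29467 / 0.854 = 34505 W
I = P_in / V = 34505 / 500 = 69 A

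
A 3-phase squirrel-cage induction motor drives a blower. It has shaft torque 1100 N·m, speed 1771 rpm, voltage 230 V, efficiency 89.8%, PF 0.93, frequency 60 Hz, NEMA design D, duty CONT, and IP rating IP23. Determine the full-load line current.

ω = 2π×1771/60 = 185.5 rad/s; P_out = τω = 1100 × 185.5 = 204050 W
P_in = P_out / η = 204050 / 0.898 = 227227 W
I_L = P_in / (√3·V_L·cosφ) = 227227 / (1.732 × 230 × 0.93) = 613 A

613 A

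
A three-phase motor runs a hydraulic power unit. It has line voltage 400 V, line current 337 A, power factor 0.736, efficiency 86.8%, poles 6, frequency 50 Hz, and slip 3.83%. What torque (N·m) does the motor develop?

P_in = √3·V·I·cosφ = 1.732 × 400 × 337 × 0.736 = 171837 W
P_out = η·P_in = 0.868 × 171837 = 149155 W
n_s = 120×50/6 = 1000 rpm; n = 1000×(1−0.0383) = 962 rpm
ω = 2π×962/60 = 100.7 rad/s
τ = P_out/ω = 149155/100.7 = 1480 N·m

1480 N·m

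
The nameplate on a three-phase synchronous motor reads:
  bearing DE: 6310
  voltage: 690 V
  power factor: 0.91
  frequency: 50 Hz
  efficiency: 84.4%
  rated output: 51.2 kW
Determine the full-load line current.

55.8 A

P_out = 51.2 kW = 51200 W
P_in = P_out / η = 51200 / 0.844 = 60664 W
I_L = P_in / (√3·V_L·cosφ) = 60664 / (1.732 × 690 × 0.91) = 55.8 A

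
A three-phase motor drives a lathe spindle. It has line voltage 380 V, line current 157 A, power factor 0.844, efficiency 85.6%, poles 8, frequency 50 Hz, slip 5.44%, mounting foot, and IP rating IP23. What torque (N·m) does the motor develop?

1010 N·m

P_in = √3·V·I·cosφ = 1.732 × 380 × 157 × 0.844 = 87211 W
P_out = η·P_in = 0.856 × 87211 = 74653 W
n_s = 120×50/8 = 750 rpm; n = 750×(1−0.0544) = 709 rpm
ω = 2π×709/60 = 74.25 rad/s
τ = P_out/ω = 74653/74.25 = 1010 N·m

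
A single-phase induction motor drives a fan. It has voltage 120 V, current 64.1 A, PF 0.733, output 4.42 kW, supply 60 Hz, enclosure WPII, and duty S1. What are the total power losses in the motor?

1220 W

P_in = V·I·cosφ = 120×64.1×0.733 = 5638 W
P_out = 4420 W
Losses = P_in − P_out = 5638 − 4420 = 1218 W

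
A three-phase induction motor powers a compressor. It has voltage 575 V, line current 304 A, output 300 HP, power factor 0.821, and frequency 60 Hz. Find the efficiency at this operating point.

90.0 %

P_out = 300 × 746 = 223800 W
P_in = √3·V_L·I_L·cosφ = 1.732 × 575 × 304 × 0.821 = 248561 W
η = P_out / P_in = 223800 / 248561 = 0.900 = 90.0%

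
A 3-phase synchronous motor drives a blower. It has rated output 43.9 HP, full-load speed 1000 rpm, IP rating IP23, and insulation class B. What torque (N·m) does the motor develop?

313 N·m

P_out = 43.9 × 746 = 32749 W
ω = 2π × 1000/60 = 104.7 rad/s
τ = P_out/ω = 32749/104.7 = 313 N·m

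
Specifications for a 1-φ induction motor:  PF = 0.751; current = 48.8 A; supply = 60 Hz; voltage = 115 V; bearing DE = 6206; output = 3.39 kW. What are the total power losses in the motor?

P_in = V·I·cosφ = 115×48.8×0.751 = 4215 W
P_out = 3390 W
Losses = P_in − P_out = 4215 − 3390 = 825 W

825 W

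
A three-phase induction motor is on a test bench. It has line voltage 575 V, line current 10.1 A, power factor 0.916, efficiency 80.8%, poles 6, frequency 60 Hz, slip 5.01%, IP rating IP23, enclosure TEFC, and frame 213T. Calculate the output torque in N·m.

P_in = √3·V·I·cosφ = 1.732 × 575 × 10.1 × 0.916 = 9214 W
P_out = η·P_in = 0.808 × 9214 = 7445 W
n_s = 120×60/6 = 1200 rpm; n = 1200×(1−0.0501) = 1140 rpm
ω = 2π×1140/60 = 119.4 rad/s
τ = P_out/ω = 7445/119.4 = 62.4 N·m

62.4 N·m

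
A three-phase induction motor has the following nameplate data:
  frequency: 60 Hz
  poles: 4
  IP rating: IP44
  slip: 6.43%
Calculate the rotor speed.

n_s = 120f/p = 120×60/4 = 1800 rpm
n = n_s(1 − s) = 1800 × (1 − 0.0643) = 1684 rpm

1684 rpm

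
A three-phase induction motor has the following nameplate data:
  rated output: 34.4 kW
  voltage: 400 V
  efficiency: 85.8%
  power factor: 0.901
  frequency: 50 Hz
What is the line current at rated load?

64.2 A

P_out = 34.4 kW = 34400 W
P_in = P_out / η = 34400 / 0.858 = 40093 W
I_L = P_in / (√3·V_L·cosφ) = 40093 / (1.732 × 400 × 0.901) = 64.2 A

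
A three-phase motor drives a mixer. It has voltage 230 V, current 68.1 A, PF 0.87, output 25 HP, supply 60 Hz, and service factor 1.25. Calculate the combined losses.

4950 W

P_in = √3·V·I·cosφ = 1.732×230×68.1×0.87 = 23602 W
P_out = 25×746 = 18650 W
Losses = P_in − P_out = 23602 − 18650 = 4952 W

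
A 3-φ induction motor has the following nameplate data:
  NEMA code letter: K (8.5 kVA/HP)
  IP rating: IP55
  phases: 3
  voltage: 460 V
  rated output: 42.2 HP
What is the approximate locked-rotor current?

450 A

S_LR = 8.5 × 42.2 = 358.7 kVA
I_LR = S_LR/(√3·V_L) = 358700/(1.732×460) = 450 A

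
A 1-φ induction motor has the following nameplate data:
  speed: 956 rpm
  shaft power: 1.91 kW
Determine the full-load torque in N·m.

19.1 N·m

ω = 2π × 956/60 = 100.1 rad/s
τ = P/ω = 1910/100.1 = 19.1 N·m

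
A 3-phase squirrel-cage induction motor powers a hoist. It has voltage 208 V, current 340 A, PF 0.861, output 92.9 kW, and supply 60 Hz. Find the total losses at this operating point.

P_in = √3·V·I·cosφ = 1.732×208×340×0.861 = 105461 W
P_out = 92900 W
Losses = P_in − P_out = 105461 − 92900 = 12561 W

12600 W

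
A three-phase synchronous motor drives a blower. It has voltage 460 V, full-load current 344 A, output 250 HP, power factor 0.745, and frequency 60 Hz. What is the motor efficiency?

91.3 %

P_out = 250 × 746 = 186500 W
P_in = √3·V_L·I_L·cosφ = 1.732 × 460 × 344 × 0.745 = 204183 W
η = P_out / P_in = 186500 / 204183 = 0.913 = 91.3%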